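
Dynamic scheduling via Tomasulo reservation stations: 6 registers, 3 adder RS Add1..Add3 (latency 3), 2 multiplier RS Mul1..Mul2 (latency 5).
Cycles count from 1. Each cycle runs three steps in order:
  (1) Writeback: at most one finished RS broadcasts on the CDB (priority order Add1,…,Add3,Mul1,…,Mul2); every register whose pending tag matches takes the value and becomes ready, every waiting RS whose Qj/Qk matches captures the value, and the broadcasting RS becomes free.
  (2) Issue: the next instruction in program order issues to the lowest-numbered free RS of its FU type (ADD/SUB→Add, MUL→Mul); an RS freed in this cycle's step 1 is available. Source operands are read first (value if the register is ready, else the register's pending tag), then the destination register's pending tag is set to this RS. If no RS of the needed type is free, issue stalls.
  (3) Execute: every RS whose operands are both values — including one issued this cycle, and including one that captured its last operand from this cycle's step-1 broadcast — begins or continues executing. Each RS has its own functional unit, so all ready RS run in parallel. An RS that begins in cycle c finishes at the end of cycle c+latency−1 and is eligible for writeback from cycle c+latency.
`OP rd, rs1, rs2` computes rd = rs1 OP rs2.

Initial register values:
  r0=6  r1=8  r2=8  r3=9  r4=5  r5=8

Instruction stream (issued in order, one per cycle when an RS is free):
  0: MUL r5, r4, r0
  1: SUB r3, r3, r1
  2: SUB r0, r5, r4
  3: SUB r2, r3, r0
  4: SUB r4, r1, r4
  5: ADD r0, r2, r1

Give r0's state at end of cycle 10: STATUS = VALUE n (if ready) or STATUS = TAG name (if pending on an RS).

cycle 1: issue MUL r5<-Mul1 // r0:6,r1:8,r2:8,r3:9,r4:5,r5:Mul1
cycle 2: issue SUB r3<-Add1 // r0:6,r1:8,r2:8,r3:Add1,r4:5,r5:Mul1
cycle 3: issue SUB r0<-Add2 // r0:Add2,r1:8,r2:8,r3:Add1,r4:5,r5:Mul1
cycle 4: issue SUB r2<-Add3 // r0:Add2,r1:8,r2:Add3,r3:Add1,r4:5,r5:Mul1
cycle 5: CDB Add1=1; issue SUB r4<-Add1 // r0:Add2,r1:8,r2:Add3,r3:1,r4:Add1,r5:Mul1
cycle 6: CDB Mul1=30; stall // r0:Add2,r1:8,r2:Add3,r3:1,r4:Add1,r5:30
cycle 7: stall // r0:Add2,r1:8,r2:Add3,r3:1,r4:Add1,r5:30
cycle 8: CDB Add1=3; issue ADD r0<-Add1 // r0:Add1,r1:8,r2:Add3,r3:1,r4:3,r5:30
cycle 9: CDB Add2=25 // r0:Add1,r1:8,r2:Add3,r3:1,r4:3,r5:30
cycle 10: - // r0:Add1,r1:8,r2:Add3,r3:1,r4:3,r5:30

STATUS = TAG Add1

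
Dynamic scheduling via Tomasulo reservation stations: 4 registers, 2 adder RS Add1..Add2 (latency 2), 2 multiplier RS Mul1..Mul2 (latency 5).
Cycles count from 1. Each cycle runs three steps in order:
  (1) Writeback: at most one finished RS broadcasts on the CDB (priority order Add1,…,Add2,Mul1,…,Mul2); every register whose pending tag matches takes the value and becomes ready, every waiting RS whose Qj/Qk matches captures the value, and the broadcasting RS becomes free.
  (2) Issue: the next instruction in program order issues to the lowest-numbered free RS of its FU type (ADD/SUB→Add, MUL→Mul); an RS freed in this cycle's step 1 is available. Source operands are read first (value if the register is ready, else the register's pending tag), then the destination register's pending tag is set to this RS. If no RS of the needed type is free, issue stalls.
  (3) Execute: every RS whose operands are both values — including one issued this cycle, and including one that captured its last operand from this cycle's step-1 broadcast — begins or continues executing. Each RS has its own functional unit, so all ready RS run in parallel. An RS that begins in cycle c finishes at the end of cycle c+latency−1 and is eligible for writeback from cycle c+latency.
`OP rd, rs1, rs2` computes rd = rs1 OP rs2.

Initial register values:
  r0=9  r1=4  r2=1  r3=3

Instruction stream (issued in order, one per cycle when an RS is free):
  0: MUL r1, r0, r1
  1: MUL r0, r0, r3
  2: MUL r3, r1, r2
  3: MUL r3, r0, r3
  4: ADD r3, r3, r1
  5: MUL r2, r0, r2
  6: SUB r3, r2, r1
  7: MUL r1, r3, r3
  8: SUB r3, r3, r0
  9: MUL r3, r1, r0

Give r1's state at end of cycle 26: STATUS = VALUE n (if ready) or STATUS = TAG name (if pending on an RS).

STATUS = VALUE 81

  c1: issue MUL r1<-Mul1  regs: r0:9,r1:Mul1,r2:1,r3:3
  c2: issue MUL r0<-Mul2  regs: r0:Mul2,r1:Mul1,r2:1,r3:3
  c3: stall  regs: r0:Mul2,r1:Mul1,r2:1,r3:3
  c4: stall  regs: r0:Mul2,r1:Mul1,r2:1,r3:3
  c5: stall  regs: r0:Mul2,r1:Mul1,r2:1,r3:3
  c6: CDB Mul1=36; issue MUL r3<-Mul1  regs: r0:Mul2,r1:36,r2:1,r3:Mul1
  c7: CDB Mul2=27; issue MUL r3<-Mul2  regs: r0:27,r1:36,r2:1,r3:Mul2
  c8: issue ADD r3<-Add1  regs: r0:27,r1:36,r2:1,r3:Add1
  c9: stall  regs: r0:27,r1:36,r2:1,r3:Add1
  c10: stall  regs: r0:27,r1:36,r2:1,r3:Add1
  c11: CDB Mul1=36; issue MUL r2<-Mul1  regs: r0:27,r1:36,r2:Mul1,r3:Add1
  c12: issue SUB r3<-Add2  regs: r0:27,r1:36,r2:Mul1,r3:Add2
  c13: stall  regs: r0:27,r1:36,r2:Mul1,r3:Add2
  c14: stall  regs: r0:27,r1:36,r2:Mul1,r3:Add2
  c15: stall  regs: r0:27,r1:36,r2:Mul1,r3:Add2
  c16: CDB Mul1=27; issue MUL r1<-Mul1  regs: r0:27,r1:Mul1,r2:27,r3:Add2
  c17: CDB Mul2=972; stall  regs: r0:27,r1:Mul1,r2:27,r3:Add2
  c18: CDB Add2=-9; issue SUB r3<-Add2  regs: r0:27,r1:Mul1,r2:27,r3:Add2
  c19: CDB Add1=1008; issue MUL r3<-Mul2  regs: r0:27,r1:Mul1,r2:27,r3:Mul2
  c20: CDB Add2=-36  regs: r0:27,r1:Mul1,r2:27,r3:Mul2
  c21: -  regs: r0:27,r1:Mul1,r2:27,r3:Mul2
  c22: -  regs: r0:27,r1:Mul1,r2:27,r3:Mul2
  c23: CDB Mul1=81  regs: r0:27,r1:81,r2:27,r3:Mul2
  c24: -  regs: r0:27,r1:81,r2:27,r3:Mul2
  c25: -  regs: r0:27,r1:81,r2:27,r3:Mul2
  c26: -  regs: r0:27,r1:81,r2:27,r3:Mul2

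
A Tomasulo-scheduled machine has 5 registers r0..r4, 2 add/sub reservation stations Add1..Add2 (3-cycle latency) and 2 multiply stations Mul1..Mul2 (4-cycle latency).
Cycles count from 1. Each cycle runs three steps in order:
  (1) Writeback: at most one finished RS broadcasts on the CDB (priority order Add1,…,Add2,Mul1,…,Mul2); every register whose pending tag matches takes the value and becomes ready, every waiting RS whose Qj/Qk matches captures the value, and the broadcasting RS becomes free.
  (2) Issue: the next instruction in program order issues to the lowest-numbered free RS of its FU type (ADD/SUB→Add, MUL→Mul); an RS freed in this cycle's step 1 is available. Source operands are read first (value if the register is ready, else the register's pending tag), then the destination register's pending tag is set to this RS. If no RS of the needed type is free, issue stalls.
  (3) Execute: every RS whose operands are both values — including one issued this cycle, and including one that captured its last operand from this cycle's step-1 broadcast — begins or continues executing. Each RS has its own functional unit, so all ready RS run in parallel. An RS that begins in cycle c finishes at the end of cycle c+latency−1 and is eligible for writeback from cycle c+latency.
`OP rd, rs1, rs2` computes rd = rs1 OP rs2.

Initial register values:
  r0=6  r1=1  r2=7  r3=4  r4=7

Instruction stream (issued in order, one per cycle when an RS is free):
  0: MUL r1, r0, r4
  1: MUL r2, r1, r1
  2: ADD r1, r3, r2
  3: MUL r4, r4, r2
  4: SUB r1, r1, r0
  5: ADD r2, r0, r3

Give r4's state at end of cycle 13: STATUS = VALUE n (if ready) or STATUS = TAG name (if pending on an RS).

STATUS = VALUE 12348

  c1: issue MUL r1<-Mul1  regs: r0:6,r1:Mul1,r2:7,r3:4,r4:7
  c2: issue MUL r2<-Mul2  regs: r0:6,r1:Mul1,r2:Mul2,r3:4,r4:7
  c3: issue ADD r1<-Add1  regs: r0:6,r1:Add1,r2:Mul2,r3:4,r4:7
  c4: stall  regs: r0:6,r1:Add1,r2:Mul2,r3:4,r4:7
  c5: CDB Mul1=42; issue MUL r4<-Mul1  regs: r0:6,r1:Add1,r2:Mul2,r3:4,r4:Mul1
  c6: issue SUB r1<-Add2  regs: r0:6,r1:Add2,r2:Mul2,r3:4,r4:Mul1
  c7: stall  regs: r0:6,r1:Add2,r2:Mul2,r3:4,r4:Mul1
  c8: stall  regs: r0:6,r1:Add2,r2:Mul2,r3:4,r4:Mul1
  c9: CDB Mul2=1764; stall  regs: r0:6,r1:Add2,r2:1764,r3:4,r4:Mul1
  c10: stall  regs: r0:6,r1:Add2,r2:1764,r3:4,r4:Mul1
  c11: stall  regs: r0:6,r1:Add2,r2:1764,r3:4,r4:Mul1
  c12: CDB Add1=1768; issue ADD r2<-Add1  regs: r0:6,r1:Add2,r2:Add1,r3:4,r4:Mul1
  c13: CDB Mul1=12348  regs: r0:6,r1:Add2,r2:Add1,r3:4,r4:12348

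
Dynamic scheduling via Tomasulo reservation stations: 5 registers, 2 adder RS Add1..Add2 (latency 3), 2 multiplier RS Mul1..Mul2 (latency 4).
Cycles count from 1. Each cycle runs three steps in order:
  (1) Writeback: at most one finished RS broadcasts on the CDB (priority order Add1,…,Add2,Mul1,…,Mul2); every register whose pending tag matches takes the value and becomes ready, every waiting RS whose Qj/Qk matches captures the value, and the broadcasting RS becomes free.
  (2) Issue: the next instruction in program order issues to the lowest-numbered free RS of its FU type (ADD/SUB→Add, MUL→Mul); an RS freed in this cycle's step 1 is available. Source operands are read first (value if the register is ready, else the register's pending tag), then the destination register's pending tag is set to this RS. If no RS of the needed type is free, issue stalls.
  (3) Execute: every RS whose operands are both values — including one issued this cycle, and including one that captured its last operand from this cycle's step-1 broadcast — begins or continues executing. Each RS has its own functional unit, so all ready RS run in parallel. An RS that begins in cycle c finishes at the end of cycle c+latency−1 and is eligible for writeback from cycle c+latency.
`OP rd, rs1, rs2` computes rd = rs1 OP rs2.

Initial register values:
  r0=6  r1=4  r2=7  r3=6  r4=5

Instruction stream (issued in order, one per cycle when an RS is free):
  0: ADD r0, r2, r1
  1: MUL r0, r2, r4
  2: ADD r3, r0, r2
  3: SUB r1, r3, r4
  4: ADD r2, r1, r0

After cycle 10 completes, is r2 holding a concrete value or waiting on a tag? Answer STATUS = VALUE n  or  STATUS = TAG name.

cycle 1: issue ADD r0<-Add1 // r0:Add1,r1:4,r2:7,r3:6,r4:5
cycle 2: issue MUL r0<-Mul1 // r0:Mul1,r1:4,r2:7,r3:6,r4:5
cycle 3: issue ADD r3<-Add2 // r0:Mul1,r1:4,r2:7,r3:Add2,r4:5
cycle 4: CDB Add1=11; issue SUB r1<-Add1 // r0:Mul1,r1:Add1,r2:7,r3:Add2,r4:5
cycle 5: stall // r0:Mul1,r1:Add1,r2:7,r3:Add2,r4:5
cycle 6: CDB Mul1=35; stall // r0:35,r1:Add1,r2:7,r3:Add2,r4:5
cycle 7: stall // r0:35,r1:Add1,r2:7,r3:Add2,r4:5
cycle 8: stall // r0:35,r1:Add1,r2:7,r3:Add2,r4:5
cycle 9: CDB Add2=42; issue ADD r2<-Add2 // r0:35,r1:Add1,r2:Add2,r3:42,r4:5
cycle 10: - // r0:35,r1:Add1,r2:Add2,r3:42,r4:5

STATUS = TAG Add2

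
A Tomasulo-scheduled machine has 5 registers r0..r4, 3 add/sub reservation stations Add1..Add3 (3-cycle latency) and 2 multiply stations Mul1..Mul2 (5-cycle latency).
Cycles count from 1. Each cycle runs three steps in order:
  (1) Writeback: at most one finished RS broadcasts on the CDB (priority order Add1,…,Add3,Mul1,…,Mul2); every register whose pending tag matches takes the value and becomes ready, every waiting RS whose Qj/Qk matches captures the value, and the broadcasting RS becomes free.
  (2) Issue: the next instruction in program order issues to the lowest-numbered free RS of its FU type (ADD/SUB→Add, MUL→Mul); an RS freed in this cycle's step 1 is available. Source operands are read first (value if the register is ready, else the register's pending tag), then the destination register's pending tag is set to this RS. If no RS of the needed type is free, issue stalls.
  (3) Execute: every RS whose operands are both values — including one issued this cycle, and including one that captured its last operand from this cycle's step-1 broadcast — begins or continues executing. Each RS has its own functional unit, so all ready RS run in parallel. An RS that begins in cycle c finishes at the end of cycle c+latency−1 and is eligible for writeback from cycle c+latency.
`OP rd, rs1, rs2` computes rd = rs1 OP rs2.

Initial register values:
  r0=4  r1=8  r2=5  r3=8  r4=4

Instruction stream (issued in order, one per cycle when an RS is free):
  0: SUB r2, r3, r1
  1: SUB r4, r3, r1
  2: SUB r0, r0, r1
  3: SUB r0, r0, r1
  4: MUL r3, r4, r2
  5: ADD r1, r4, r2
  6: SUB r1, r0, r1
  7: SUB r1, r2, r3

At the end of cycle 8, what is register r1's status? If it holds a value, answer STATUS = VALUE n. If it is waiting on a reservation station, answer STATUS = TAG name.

cycle 1: issue SUB r2<-Add1 // r0:4,r1:8,r2:Add1,r3:8,r4:4
cycle 2: issue SUB r4<-Add2 // r0:4,r1:8,r2:Add1,r3:8,r4:Add2
cycle 3: issue SUB r0<-Add3 // r0:Add3,r1:8,r2:Add1,r3:8,r4:Add2
cycle 4: CDB Add1=0; issue SUB r0<-Add1 // r0:Add1,r1:8,r2:0,r3:8,r4:Add2
cycle 5: CDB Add2=0; issue MUL r3<-Mul1 // r0:Add1,r1:8,r2:0,r3:Mul1,r4:0
cycle 6: CDB Add3=-4; issue ADD r1<-Add2 // r0:Add1,r1:Add2,r2:0,r3:Mul1,r4:0
cycle 7: issue SUB r1<-Add3 // r0:Add1,r1:Add3,r2:0,r3:Mul1,r4:0
cycle 8: stall // r0:Add1,r1:Add3,r2:0,r3:Mul1,r4:0

STATUS = TAG Add3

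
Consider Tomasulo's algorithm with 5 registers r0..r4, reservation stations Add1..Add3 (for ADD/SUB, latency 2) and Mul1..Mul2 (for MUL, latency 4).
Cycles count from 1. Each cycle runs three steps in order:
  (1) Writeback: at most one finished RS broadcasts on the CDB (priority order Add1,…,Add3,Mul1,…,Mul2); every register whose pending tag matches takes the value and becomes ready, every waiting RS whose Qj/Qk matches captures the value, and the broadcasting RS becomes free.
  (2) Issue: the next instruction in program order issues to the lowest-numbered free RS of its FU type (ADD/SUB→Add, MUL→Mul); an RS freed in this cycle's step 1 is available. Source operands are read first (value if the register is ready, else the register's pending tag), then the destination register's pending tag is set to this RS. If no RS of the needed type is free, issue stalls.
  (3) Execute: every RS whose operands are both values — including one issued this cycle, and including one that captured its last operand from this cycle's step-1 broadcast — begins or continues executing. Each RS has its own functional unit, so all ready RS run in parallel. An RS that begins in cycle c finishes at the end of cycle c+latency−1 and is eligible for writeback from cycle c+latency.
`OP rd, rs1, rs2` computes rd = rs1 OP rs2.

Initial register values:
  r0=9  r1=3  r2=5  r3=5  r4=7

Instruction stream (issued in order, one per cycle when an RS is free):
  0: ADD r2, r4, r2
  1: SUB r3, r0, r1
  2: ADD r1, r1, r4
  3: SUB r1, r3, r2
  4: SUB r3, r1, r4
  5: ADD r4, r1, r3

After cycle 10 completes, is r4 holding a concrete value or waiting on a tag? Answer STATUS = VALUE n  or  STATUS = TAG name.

STATUS = VALUE -19

cycle 1: issue ADD r2<-Add1 // r0:9,r1:3,r2:Add1,r3:5,r4:7
cycle 2: issue SUB r3<-Add2 // r0:9,r1:3,r2:Add1,r3:Add2,r4:7
cycle 3: CDB Add1=12; issue ADD r1<-Add1 // r0:9,r1:Add1,r2:12,r3:Add2,r4:7
cycle 4: CDB Add2=6; issue SUB r1<-Add2 // r0:9,r1:Add2,r2:12,r3:6,r4:7
cycle 5: CDB Add1=10; issue SUB r3<-Add1 // r0:9,r1:Add2,r2:12,r3:Add1,r4:7
cycle 6: CDB Add2=-6; issue ADD r4<-Add2 // r0:9,r1:-6,r2:12,r3:Add1,r4:Add2
cycle 7: - // r0:9,r1:-6,r2:12,r3:Add1,r4:Add2
cycle 8: CDB Add1=-13 // r0:9,r1:-6,r2:12,r3:-13,r4:Add2
cycle 9: - // r0:9,r1:-6,r2:12,r3:-13,r4:Add2
cycle 10: CDB Add2=-19 // r0:9,r1:-6,r2:12,r3:-13,r4:-19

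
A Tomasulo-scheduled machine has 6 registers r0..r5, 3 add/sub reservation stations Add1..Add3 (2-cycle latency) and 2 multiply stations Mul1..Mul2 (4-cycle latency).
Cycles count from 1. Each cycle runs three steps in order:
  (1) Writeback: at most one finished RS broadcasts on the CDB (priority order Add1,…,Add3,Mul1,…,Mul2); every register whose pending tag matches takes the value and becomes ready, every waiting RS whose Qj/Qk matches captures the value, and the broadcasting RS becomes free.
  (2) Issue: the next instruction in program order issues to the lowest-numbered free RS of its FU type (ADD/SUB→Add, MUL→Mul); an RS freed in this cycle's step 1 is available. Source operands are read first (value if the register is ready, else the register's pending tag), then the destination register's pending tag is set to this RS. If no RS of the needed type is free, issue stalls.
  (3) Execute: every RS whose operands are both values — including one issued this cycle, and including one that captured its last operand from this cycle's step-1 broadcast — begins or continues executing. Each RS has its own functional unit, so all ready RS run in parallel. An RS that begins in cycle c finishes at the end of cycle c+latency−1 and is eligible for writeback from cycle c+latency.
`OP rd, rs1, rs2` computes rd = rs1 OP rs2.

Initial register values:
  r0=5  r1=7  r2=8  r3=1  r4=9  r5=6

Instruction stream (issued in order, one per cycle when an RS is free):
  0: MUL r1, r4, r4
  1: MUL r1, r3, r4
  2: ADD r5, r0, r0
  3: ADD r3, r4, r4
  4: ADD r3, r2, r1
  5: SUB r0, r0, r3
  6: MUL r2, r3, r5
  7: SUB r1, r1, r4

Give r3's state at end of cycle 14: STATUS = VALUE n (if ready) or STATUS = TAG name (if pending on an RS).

cycle 1: issue MUL r1<-Mul1 // r0:5,r1:Mul1,r2:8,r3:1,r4:9,r5:6
cycle 2: issue MUL r1<-Mul2 // r0:5,r1:Mul2,r2:8,r3:1,r4:9,r5:6
cycle 3: issue ADD r5<-Add1 // r0:5,r1:Mul2,r2:8,r3:1,r4:9,r5:Add1
cycle 4: issue ADD r3<-Add2 // r0:5,r1:Mul2,r2:8,r3:Add2,r4:9,r5:Add1
cycle 5: CDB Add1=10; issue ADD r3<-Add1 // r0:5,r1:Mul2,r2:8,r3:Add1,r4:9,r5:10
cycle 6: CDB Add2=18; issue SUB r0<-Add2 // r0:Add2,r1:Mul2,r2:8,r3:Add1,r4:9,r5:10
cycle 7: CDB Mul1=81; issue MUL r2<-Mul1 // r0:Add2,r1:Mul2,r2:Mul1,r3:Add1,r4:9,r5:10
cycle 8: CDB Mul2=9; issue SUB r1<-Add3 // r0:Add2,r1:Add3,r2:Mul1,r3:Add1,r4:9,r5:10
cycle 9: - // r0:Add2,r1:Add3,r2:Mul1,r3:Add1,r4:9,r5:10
cycle 10: CDB Add1=17 // r0:Add2,r1:Add3,r2:Mul1,r3:17,r4:9,r5:10
cycle 11: CDB Add3=0 // r0:Add2,r1:0,r2:Mul1,r3:17,r4:9,r5:10
cycle 12: CDB Add2=-12 // r0:-12,r1:0,r2:Mul1,r3:17,r4:9,r5:10
cycle 13: - // r0:-12,r1:0,r2:Mul1,r3:17,r4:9,r5:10
cycle 14: CDB Mul1=170 // r0:-12,r1:0,r2:170,r3:17,r4:9,r5:10

STATUS = VALUE 17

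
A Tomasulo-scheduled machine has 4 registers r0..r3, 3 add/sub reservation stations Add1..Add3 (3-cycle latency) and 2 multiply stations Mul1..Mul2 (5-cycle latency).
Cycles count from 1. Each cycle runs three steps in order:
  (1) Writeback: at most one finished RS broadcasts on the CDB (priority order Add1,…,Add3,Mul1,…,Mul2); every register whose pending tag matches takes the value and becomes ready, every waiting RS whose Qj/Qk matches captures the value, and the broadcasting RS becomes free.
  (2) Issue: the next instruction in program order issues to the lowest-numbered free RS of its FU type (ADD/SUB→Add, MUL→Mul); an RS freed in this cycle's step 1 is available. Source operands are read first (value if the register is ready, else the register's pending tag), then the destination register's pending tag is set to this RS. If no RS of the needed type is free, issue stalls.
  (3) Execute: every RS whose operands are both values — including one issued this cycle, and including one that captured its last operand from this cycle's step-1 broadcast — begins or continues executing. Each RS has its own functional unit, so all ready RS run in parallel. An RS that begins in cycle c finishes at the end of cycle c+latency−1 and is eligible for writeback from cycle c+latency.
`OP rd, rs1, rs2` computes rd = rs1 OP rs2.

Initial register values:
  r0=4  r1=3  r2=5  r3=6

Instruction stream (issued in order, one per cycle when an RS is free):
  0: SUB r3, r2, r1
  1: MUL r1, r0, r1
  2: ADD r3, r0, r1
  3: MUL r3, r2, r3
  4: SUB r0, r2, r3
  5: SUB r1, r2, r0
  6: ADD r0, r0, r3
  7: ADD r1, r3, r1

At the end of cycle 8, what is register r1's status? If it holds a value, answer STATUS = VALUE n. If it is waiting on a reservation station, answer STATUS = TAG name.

  c1: issue SUB r3<-Add1  regs: r0:4,r1:3,r2:5,r3:Add1
  c2: issue MUL r1<-Mul1  regs: r0:4,r1:Mul1,r2:5,r3:Add1
  c3: issue ADD r3<-Add2  regs: r0:4,r1:Mul1,r2:5,r3:Add2
  c4: CDB Add1=2; issue MUL r3<-Mul2  regs: r0:4,r1:Mul1,r2:5,r3:Mul2
  c5: issue SUB r0<-Add1  regs: r0:Add1,r1:Mul1,r2:5,r3:Mul2
  c6: issue SUB r1<-Add3  regs: r0:Add1,r1:Add3,r2:5,r3:Mul2
  c7: CDB Mul1=12; stall  regs: r0:Add1,r1:Add3,r2:5,r3:Mul2
  c8: stall  regs: r0:Add1,r1:Add3,r2:5,r3:Mul2

STATUS = TAG Add3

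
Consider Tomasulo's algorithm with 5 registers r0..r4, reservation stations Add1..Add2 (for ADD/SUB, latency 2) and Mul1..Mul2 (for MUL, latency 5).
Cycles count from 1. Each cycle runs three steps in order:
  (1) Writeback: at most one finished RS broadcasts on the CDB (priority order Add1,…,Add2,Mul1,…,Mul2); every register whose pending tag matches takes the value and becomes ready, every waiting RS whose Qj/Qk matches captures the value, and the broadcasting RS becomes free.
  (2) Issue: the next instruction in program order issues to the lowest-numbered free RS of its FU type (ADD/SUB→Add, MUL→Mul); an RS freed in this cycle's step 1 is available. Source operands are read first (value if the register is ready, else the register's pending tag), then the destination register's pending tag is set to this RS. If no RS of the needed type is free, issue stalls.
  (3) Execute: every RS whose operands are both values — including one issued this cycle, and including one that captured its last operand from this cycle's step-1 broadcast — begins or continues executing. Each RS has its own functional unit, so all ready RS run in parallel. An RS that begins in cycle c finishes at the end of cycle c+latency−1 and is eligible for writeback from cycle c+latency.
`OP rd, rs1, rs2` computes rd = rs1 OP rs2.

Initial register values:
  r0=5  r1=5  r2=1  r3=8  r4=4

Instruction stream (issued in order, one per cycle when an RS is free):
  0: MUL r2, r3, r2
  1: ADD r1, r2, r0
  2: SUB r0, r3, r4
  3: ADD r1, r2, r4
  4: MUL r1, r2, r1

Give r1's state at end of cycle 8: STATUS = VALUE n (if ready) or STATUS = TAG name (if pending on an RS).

STATUS = TAG Mul1

cycle 1: issue MUL r2<-Mul1 // r0:5,r1:5,r2:Mul1,r3:8,r4:4
cycle 2: issue ADD r1<-Add1 // r0:5,r1:Add1,r2:Mul1,r3:8,r4:4
cycle 3: issue SUB r0<-Add2 // r0:Add2,r1:Add1,r2:Mul1,r3:8,r4:4
cycle 4: stall // r0:Add2,r1:Add1,r2:Mul1,r3:8,r4:4
cycle 5: CDB Add2=4; issue ADD r1<-Add2 // r0:4,r1:Add2,r2:Mul1,r3:8,r4:4
cycle 6: CDB Mul1=8; issue MUL r1<-Mul1 // r0:4,r1:Mul1,r2:8,r3:8,r4:4
cycle 7: - // r0:4,r1:Mul1,r2:8,r3:8,r4:4
cycle 8: CDB Add1=13 // r0:4,r1:Mul1,r2:8,r3:8,r4:4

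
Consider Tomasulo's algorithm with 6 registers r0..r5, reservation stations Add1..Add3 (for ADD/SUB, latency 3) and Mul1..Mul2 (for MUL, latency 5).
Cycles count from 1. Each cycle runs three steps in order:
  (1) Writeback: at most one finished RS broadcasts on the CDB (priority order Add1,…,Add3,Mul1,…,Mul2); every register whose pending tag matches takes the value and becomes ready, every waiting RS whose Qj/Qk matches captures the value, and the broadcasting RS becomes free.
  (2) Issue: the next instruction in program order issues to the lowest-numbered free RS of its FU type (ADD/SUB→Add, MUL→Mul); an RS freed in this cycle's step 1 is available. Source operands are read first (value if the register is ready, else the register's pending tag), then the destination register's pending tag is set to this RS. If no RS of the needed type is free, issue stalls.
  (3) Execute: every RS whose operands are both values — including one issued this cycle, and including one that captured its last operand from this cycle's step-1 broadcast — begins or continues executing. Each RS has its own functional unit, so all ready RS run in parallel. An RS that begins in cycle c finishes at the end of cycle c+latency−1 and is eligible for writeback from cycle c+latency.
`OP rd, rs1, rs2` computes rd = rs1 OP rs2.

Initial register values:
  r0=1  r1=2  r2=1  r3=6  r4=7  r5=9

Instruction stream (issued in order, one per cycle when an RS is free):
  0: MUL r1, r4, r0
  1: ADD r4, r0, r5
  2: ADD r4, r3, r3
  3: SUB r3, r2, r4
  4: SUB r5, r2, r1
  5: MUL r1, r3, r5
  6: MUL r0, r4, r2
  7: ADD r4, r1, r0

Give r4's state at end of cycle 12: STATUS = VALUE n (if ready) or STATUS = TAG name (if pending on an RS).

STATUS = TAG Add2

  c1: issue MUL r1<-Mul1  regs: r0:1,r1:Mul1,r2:1,r3:6,r4:7,r5:9
  c2: issue ADD r4<-Add1  regs: r0:1,r1:Mul1,r2:1,r3:6,r4:Add1,r5:9
  c3: issue ADD r4<-Add2  regs: r0:1,r1:Mul1,r2:1,r3:6,r4:Add2,r5:9
  c4: issue SUB r3<-Add3  regs: r0:1,r1:Mul1,r2:1,r3:Add3,r4:Add2,r5:9
  c5: CDB Add1=10; issue SUB r5<-Add1  regs: r0:1,r1:Mul1,r2:1,r3:Add3,r4:Add2,r5:Add1
  c6: CDB Add2=12; issue MUL r1<-Mul2  regs: r0:1,r1:Mul2,r2:1,r3:Add3,r4:12,r5:Add1
  c7: CDB Mul1=7; issue MUL r0<-Mul1  regs: r0:Mul1,r1:Mul2,r2:1,r3:Add3,r4:12,r5:Add1
  c8: issue ADD r4<-Add2  regs: r0:Mul1,r1:Mul2,r2:1,r3:Add3,r4:Add2,r5:Add1
  c9: CDB Add3=-11  regs: r0:Mul1,r1:Mul2,r2:1,r3:-11,r4:Add2,r5:Add1
  c10: CDB Add1=-6  regs: r0:Mul1,r1:Mul2,r2:1,r3:-11,r4:Add2,r5:-6
  c11: -  regs: r0:Mul1,r1:Mul2,r2:1,r3:-11,r4:Add2,r5:-6
  c12: CDB Mul1=12  regs: r0:12,r1:Mul2,r2:1,r3:-11,r4:Add2,r5:-6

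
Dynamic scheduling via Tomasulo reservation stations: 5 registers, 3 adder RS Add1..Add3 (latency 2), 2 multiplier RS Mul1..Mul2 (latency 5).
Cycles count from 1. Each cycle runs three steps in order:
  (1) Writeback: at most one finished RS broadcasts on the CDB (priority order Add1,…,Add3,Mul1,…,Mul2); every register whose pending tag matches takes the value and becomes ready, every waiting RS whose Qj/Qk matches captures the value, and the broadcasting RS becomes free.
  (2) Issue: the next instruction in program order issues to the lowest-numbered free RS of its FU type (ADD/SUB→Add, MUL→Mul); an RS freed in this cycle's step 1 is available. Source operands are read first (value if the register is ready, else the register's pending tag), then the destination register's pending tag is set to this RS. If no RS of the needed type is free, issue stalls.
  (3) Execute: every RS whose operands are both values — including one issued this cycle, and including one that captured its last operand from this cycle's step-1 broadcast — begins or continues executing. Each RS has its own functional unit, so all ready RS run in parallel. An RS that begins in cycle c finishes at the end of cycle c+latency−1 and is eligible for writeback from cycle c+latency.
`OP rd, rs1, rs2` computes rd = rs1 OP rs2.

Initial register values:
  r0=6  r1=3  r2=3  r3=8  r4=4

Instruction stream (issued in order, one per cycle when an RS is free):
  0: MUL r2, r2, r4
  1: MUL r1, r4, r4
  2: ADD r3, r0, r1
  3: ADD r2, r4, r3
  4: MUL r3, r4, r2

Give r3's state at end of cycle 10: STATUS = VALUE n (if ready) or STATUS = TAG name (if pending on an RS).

STATUS = TAG Mul1

c1: issue MUL r2<-Mul1 | r0:6,r1:3,r2:Mul1,r3:8,r4:4
c2: issue MUL r1<-Mul2 | r0:6,r1:Mul2,r2:Mul1,r3:8,r4:4
c3: issue ADD r3<-Add1 | r0:6,r1:Mul2,r2:Mul1,r3:Add1,r4:4
c4: issue ADD r2<-Add2 | r0:6,r1:Mul2,r2:Add2,r3:Add1,r4:4
c5: stall | r0:6,r1:Mul2,r2:Add2,r3:Add1,r4:4
c6: CDB Mul1=12; issue MUL r3<-Mul1 | r0:6,r1:Mul2,r2:Add2,r3:Mul1,r4:4
c7: CDB Mul2=16 | r0:6,r1:16,r2:Add2,r3:Mul1,r4:4
c8: - | r0:6,r1:16,r2:Add2,r3:Mul1,r4:4
c9: CDB Add1=22 | r0:6,r1:16,r2:Add2,r3:Mul1,r4:4
c10: - | r0:6,r1:16,r2:Add2,r3:Mul1,r4:4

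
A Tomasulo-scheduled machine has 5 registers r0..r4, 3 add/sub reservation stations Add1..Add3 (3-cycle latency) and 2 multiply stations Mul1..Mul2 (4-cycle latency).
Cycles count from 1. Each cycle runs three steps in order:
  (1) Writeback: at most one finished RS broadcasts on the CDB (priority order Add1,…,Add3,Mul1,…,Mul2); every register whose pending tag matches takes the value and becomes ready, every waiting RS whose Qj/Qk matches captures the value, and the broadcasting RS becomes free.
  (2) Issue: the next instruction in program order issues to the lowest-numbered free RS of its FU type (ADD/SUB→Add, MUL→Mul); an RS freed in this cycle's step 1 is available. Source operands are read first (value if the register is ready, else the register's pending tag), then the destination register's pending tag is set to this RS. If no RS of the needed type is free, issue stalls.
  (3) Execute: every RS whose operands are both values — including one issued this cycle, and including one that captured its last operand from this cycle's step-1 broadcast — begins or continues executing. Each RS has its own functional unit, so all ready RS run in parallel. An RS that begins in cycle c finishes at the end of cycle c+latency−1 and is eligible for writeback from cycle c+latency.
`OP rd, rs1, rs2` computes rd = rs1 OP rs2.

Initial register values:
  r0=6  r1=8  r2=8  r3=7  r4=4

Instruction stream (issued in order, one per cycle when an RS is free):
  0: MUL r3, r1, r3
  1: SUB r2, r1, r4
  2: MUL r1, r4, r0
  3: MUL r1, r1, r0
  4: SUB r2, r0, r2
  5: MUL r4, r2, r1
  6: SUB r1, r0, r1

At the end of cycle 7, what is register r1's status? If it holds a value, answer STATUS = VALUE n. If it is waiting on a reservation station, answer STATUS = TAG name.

c1: issue MUL r3<-Mul1 | r0:6,r1:8,r2:8,r3:Mul1,r4:4
c2: issue SUB r2<-Add1 | r0:6,r1:8,r2:Add1,r3:Mul1,r4:4
c3: issue MUL r1<-Mul2 | r0:6,r1:Mul2,r2:Add1,r3:Mul1,r4:4
c4: stall | r0:6,r1:Mul2,r2:Add1,r3:Mul1,r4:4
c5: CDB Add1=4; stall | r0:6,r1:Mul2,r2:4,r3:Mul1,r4:4
c6: CDB Mul1=56; issue MUL r1<-Mul1 | r0:6,r1:Mul1,r2:4,r3:56,r4:4
c7: CDB Mul2=24; issue SUB r2<-Add1 | r0:6,r1:Mul1,r2:Add1,r3:56,r4:4

STATUS = TAG Mul1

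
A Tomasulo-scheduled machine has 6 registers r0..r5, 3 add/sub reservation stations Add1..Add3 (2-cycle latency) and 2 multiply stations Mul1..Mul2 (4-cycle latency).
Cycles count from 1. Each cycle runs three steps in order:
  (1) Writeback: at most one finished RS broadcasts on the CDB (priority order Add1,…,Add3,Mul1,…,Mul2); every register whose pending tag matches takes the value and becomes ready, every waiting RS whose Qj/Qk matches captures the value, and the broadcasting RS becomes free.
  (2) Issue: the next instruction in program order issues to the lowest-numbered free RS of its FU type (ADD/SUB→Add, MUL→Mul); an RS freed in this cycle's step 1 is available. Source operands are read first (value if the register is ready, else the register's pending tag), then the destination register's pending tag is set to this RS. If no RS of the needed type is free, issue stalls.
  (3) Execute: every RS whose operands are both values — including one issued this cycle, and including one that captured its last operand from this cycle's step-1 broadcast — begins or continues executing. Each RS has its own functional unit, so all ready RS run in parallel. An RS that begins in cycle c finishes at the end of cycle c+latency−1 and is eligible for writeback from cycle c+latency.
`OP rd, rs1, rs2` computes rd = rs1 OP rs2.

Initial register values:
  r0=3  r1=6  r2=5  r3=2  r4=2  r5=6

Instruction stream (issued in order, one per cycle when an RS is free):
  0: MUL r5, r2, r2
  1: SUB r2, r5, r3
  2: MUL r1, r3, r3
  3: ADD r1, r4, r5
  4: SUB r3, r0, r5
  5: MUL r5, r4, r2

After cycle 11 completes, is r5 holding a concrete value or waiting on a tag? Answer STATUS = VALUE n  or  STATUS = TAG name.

STATUS = VALUE 46

c1: issue MUL r5<-Mul1 | r0:3,r1:6,r2:5,r3:2,r4:2,r5:Mul1
c2: issue SUB r2<-Add1 | r0:3,r1:6,r2:Add1,r3:2,r4:2,r5:Mul1
c3: issue MUL r1<-Mul2 | r0:3,r1:Mul2,r2:Add1,r3:2,r4:2,r5:Mul1
c4: issue ADD r1<-Add2 | r0:3,r1:Add2,r2:Add1,r3:2,r4:2,r5:Mul1
c5: CDB Mul1=25; issue SUB r3<-Add3 | r0:3,r1:Add2,r2:Add1,r3:Add3,r4:2,r5:25
c6: issue MUL r5<-Mul1 | r0:3,r1:Add2,r2:Add1,r3:Add3,r4:2,r5:Mul1
c7: CDB Add1=23 | r0:3,r1:Add2,r2:23,r3:Add3,r4:2,r5:Mul1
c8: CDB Add2=27 | r0:3,r1:27,r2:23,r3:Add3,r4:2,r5:Mul1
c9: CDB Add3=-22 | r0:3,r1:27,r2:23,r3:-22,r4:2,r5:Mul1
c10: CDB Mul2=4 | r0:3,r1:27,r2:23,r3:-22,r4:2,r5:Mul1
c11: CDB Mul1=46 | r0:3,r1:27,r2:23,r3:-22,r4:2,r5:46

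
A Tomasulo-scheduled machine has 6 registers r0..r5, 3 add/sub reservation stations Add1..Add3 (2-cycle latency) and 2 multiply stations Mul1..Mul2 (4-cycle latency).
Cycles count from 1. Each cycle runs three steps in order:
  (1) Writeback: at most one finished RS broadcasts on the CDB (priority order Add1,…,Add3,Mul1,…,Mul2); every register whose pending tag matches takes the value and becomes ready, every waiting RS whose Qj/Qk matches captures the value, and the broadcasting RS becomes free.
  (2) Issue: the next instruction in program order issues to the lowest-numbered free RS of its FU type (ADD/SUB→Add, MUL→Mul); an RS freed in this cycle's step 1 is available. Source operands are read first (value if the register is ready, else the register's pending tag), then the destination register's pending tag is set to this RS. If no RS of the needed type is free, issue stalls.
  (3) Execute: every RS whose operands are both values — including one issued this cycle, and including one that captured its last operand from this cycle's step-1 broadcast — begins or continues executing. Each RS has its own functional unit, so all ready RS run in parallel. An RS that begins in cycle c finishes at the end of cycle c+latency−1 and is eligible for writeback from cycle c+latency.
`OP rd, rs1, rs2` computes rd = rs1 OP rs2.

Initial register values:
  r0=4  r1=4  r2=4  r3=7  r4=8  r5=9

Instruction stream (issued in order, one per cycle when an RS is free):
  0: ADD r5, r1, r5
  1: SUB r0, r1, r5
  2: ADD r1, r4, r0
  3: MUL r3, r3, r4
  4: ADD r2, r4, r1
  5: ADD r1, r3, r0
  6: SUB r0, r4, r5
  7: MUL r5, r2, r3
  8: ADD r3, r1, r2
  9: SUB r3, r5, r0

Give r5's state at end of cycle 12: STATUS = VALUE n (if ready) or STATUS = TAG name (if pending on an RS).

STATUS = TAG Mul1

  c1: issue ADD r5<-Add1  regs: r0:4,r1:4,r2:4,r3:7,r4:8,r5:Add1
  c2: issue SUB r0<-Add2  regs: r0:Add2,r1:4,r2:4,r3:7,r4:8,r5:Add1
  c3: CDB Add1=13; issue ADD r1<-Add1  regs: r0:Add2,r1:Add1,r2:4,r3:7,r4:8,r5:13
  c4: issue MUL r3<-Mul1  regs: r0:Add2,r1:Add1,r2:4,r3:Mul1,r4:8,r5:13
  c5: CDB Add2=-9; issue ADD r2<-Add2  regs: r0:-9,r1:Add1,r2:Add2,r3:Mul1,r4:8,r5:13
  c6: issue ADD r1<-Add3  regs: r0:-9,r1:Add3,r2:Add2,r3:Mul1,r4:8,r5:13
  c7: CDB Add1=-1; issue SUB r0<-Add1  regs: r0:Add1,r1:Add3,r2:Add2,r3:Mul1,r4:8,r5:13
  c8: CDB Mul1=56; issue MUL r5<-Mul1  regs: r0:Add1,r1:Add3,r2:Add2,r3:56,r4:8,r5:Mul1
  c9: CDB Add1=-5; issue ADD r3<-Add1  regs: r0:-5,r1:Add3,r2:Add2,r3:Add1,r4:8,r5:Mul1
  c10: CDB Add2=7; issue SUB r3<-Add2  regs: r0:-5,r1:Add3,r2:7,r3:Add2,r4:8,r5:Mul1
  c11: CDB Add3=47  regs: r0:-5,r1:47,r2:7,r3:Add2,r4:8,r5:Mul1
  c12: -  regs: r0:-5,r1:47,r2:7,r3:Add2,r4:8,r5:Mul1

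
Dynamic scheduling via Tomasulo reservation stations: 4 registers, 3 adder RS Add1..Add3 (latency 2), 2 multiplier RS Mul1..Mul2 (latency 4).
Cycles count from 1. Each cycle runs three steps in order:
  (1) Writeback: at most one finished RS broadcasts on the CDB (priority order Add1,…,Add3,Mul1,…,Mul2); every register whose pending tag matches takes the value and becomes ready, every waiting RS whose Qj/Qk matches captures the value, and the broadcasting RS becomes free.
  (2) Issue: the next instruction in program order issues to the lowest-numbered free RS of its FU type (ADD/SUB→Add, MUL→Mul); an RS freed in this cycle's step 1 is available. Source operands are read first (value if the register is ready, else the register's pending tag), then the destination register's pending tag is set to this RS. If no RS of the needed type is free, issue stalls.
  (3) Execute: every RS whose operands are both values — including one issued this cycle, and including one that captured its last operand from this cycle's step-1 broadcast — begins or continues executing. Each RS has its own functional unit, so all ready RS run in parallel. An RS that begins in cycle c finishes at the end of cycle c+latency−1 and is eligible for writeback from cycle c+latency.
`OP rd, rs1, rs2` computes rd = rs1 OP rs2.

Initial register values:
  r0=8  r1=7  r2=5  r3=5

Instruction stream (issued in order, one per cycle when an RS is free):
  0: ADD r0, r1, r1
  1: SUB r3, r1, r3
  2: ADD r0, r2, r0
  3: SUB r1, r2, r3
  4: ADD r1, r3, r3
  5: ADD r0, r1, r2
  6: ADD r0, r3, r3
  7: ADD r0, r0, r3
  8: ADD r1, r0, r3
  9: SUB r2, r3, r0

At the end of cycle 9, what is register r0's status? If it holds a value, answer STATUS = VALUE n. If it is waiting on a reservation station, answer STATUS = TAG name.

STATUS = TAG Add3

cycle 1: issue ADD r0<-Add1 // r0:Add1,r1:7,r2:5,r3:5
cycle 2: issue SUB r3<-Add2 // r0:Add1,r1:7,r2:5,r3:Add2
cycle 3: CDB Add1=14; issue ADD r0<-Add1 // r0:Add1,r1:7,r2:5,r3:Add2
cycle 4: CDB Add2=2; issue SUB r1<-Add2 // r0:Add1,r1:Add2,r2:5,r3:2
cycle 5: CDB Add1=19; issue ADD r1<-Add1 // r0:19,r1:Add1,r2:5,r3:2
cycle 6: CDB Add2=3; issue ADD r0<-Add2 // r0:Add2,r1:Add1,r2:5,r3:2
cycle 7: CDB Add1=4; issue ADD r0<-Add1 // r0:Add1,r1:4,r2:5,r3:2
cycle 8: issue ADD r0<-Add3 // r0:Add3,r1:4,r2:5,r3:2
cycle 9: CDB Add1=4; issue ADD r1<-Add1 // r0:Add3,r1:Add1,r2:5,r3:2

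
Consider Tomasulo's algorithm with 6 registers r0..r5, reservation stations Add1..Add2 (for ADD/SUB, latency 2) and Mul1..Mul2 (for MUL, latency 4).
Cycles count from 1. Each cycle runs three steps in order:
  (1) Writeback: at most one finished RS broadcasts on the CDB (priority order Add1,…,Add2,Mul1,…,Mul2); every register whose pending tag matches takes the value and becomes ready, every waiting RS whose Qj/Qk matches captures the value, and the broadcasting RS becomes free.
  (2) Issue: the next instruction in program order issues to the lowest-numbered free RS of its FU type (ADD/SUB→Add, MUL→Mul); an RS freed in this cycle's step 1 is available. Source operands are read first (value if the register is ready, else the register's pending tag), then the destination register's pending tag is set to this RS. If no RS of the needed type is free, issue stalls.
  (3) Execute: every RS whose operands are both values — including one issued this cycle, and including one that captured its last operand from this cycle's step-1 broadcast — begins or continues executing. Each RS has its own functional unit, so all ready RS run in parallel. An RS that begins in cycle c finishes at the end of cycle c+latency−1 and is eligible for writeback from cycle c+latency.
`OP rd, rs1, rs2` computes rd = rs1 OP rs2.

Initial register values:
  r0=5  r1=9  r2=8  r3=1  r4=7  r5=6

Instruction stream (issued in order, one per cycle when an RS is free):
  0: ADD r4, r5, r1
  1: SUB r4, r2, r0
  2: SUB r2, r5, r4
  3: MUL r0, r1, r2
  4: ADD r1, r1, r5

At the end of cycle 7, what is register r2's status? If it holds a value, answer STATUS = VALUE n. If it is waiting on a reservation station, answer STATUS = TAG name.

c1: issue ADD r4<-Add1 | r0:5,r1:9,r2:8,r3:1,r4:Add1,r5:6
c2: issue SUB r4<-Add2 | r0:5,r1:9,r2:8,r3:1,r4:Add2,r5:6
c3: CDB Add1=15; issue SUB r2<-Add1 | r0:5,r1:9,r2:Add1,r3:1,r4:Add2,r5:6
c4: CDB Add2=3; issue MUL r0<-Mul1 | r0:Mul1,r1:9,r2:Add1,r3:1,r4:3,r5:6
c5: issue ADD r1<-Add2 | r0:Mul1,r1:Add2,r2:Add1,r3:1,r4:3,r5:6
c6: CDB Add1=3 | r0:Mul1,r1:Add2,r2:3,r3:1,r4:3,r5:6
c7: CDB Add2=15 | r0:Mul1,r1:15,r2:3,r3:1,r4:3,r5:6

STATUS = VALUE 3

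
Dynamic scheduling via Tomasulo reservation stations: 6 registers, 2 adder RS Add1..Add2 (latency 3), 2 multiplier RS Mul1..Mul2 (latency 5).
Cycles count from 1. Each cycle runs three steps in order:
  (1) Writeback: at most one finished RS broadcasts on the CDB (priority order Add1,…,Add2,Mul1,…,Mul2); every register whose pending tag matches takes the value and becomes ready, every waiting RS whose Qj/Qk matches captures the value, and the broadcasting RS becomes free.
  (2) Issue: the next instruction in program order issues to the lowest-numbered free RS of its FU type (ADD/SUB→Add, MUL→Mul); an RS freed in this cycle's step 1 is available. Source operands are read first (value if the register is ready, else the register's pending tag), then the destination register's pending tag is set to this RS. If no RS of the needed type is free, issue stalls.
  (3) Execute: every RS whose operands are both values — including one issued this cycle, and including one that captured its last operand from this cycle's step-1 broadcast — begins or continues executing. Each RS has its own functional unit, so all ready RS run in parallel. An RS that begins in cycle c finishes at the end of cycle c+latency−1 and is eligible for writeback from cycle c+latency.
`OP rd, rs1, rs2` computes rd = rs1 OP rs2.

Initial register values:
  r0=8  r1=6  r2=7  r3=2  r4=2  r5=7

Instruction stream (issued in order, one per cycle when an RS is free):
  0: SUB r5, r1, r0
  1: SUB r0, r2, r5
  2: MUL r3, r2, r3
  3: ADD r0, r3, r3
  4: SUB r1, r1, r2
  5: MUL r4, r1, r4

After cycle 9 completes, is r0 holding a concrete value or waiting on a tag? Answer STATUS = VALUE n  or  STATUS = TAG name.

STATUS = TAG Add1

cycle 1: issue SUB r5<-Add1 // r0:8,r1:6,r2:7,r3:2,r4:2,r5:Add1
cycle 2: issue SUB r0<-Add2 // r0:Add2,r1:6,r2:7,r3:2,r4:2,r5:Add1
cycle 3: issue MUL r3<-Mul1 // r0:Add2,r1:6,r2:7,r3:Mul1,r4:2,r5:Add1
cycle 4: CDB Add1=-2; issue ADD r0<-Add1 // r0:Add1,r1:6,r2:7,r3:Mul1,r4:2,r5:-2
cycle 5: stall // r0:Add1,r1:6,r2:7,r3:Mul1,r4:2,r5:-2
cycle 6: stall // r0:Add1,r1:6,r2:7,r3:Mul1,r4:2,r5:-2
cycle 7: CDB Add2=9; issue SUB r1<-Add2 // r0:Add1,r1:Add2,r2:7,r3:Mul1,r4:2,r5:-2
cycle 8: CDB Mul1=14; issue MUL r4<-Mul1 // r0:Add1,r1:Add2,r2:7,r3:14,r4:Mul1,r5:-2
cycle 9: - // r0:Add1,r1:Add2,r2:7,r3:14,r4:Mul1,r5:-2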